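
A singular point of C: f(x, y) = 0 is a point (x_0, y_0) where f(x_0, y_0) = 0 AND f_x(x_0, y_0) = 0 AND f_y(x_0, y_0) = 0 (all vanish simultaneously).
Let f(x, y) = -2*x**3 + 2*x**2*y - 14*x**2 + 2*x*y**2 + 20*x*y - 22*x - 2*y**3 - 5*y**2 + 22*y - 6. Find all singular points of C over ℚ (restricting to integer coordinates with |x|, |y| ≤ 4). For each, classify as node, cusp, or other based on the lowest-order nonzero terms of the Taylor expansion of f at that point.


Singular points: {(-3, -2)}; classification: cusp.

Compute partial derivatives:
  f_x = -6*x**2 + 4*x*y - 28*x + 2*y**2 + 20*y - 22.
  f_y = 2*x**2 + 4*x*y + 20*x - 6*y**2 - 10*y + 22.
Scan x_0 ∈ {−4, ..., 4}. For each x_0, f_y(x_0, y) is a polynomial in y; find its integer roots y ∈ {−4, ..., 4}, then test f_x and f at those candidates.
  x = -4: f_y(-4, y) = -6*y**2 - 26*y - 26; no integer root y with |y| ≤ 4.
  x = -3: f_y(-3, y) = -6*y**2 - 22*y - 20; vanishes at y ∈ {-2}. (-3, -2): f_x = 0, f = 0 — SINGULAR.
  x = -2: f_y(-2, y) = -6*y**2 - 18*y - 10; no integer root y with |y| ≤ 4.
  x = -1: f_y(-1, y) = -6*y**2 - 14*y + 4; no integer root y with |y| ≤ 4.
  x = 0: f_y(0, y) = -6*y**2 - 10*y + 22; no integer root y with |y| ≤ 4.
  x = 1: f_y(1, y) = -6*y**2 - 6*y + 44; no integer root y with |y| ≤ 4.
  x = 2: f_y(2, y) = -6*y**2 - 2*y + 70; no integer root y with |y| ≤ 4.
  x = 3: f_y(3, y) = -6*y**2 + 2*y + 100; no integer root y with |y| ≤ 4.
  x = 4: f_y(4, y) = -6*y**2 + 6*y + 134; no integer root y with |y| ≤ 4.
Only singular point on the grid: (-3, -2).
Classify: substitute x = -3 + u, y = -2 + v and expand: f = -2*u**3 + 2*u**2*v + 2*u*v**2 - 2*v**3 + v**2.
No constant or linear terms (consistent with a singular point). Quadratic part: v**2. Cubic part: -2*u**3 + 2*u**2*v + 2*u*v**2 - 2*v**3.
The quadratic part v**2 is a perfect square, so there is a single (double) tangent line v = 0, i.e. y = -2. Restricting the cubic part to that line (v = 0) leaves -2*u**3 ≠ 0, so f is not divisible by v and the branch is v² ≈ 2*u**3 to lowest order — this is a cusp.
Classification: cusp.


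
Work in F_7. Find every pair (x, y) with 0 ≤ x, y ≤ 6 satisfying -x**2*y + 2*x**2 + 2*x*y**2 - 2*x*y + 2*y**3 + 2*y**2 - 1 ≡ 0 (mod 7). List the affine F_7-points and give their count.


Affine F_7-points: {(1, 5), (2, 0), (2, 1), (2, 3), (3, 2), (3, 3), (3, 5), (4, 6), (5, 0), (5, 1), (6, 4)}; count = 11.

For each of the 49 pairs (x, y) ∈ F_7², evaluate f(x, y) mod 7. Record the zeros.
  x = 0: [0↦6, 1↦3, 2↦2, 3↦1, 4↦5, 5↦5, 6↦6]  zeros at y ∈ ∅
  x = 1: [0↦1, 1↦4, 2↦6, 3↦5, 4↦6, 5↦0, 6↦6]  zeros at y ∈ {5}
  x = 2: [0↦0, 1↦0, 2↦3, 3↦0, 4↦3, 5↦3, 6↦5]  zeros at y ∈ {0, 1, 3}
  x = 3: [0↦3, 1↦5, 2↦0, 3↦0, 4↦3, 5↦0, 6↦3]  zeros at y ∈ {2, 3, 5}
  x = 4: [0↦3, 1↦5, 2↦4, 3↦5, 4↦6, 5↦5, 6↦0]  zeros at y ∈ {6}
  x = 5: [0↦0, 1↦0, 2↦1, 3↦1, 4↦5, 5↦4, 6↦3]  zeros at y ∈ {0, 1}
  x = 6: [0↦1, 1↦4, 2↦5, 3↦2, 4↦0, 5↦4, 6↦5]  zeros at y ∈ {4}
Collecting zeros: affine points = {(1, 5), (2, 0), (2, 1), (2, 3), (3, 2), (3, 3), (3, 5), (4, 6), (5, 0), (5, 1), (6, 4)}.
Total count |C(F_7)_aff| = 11.


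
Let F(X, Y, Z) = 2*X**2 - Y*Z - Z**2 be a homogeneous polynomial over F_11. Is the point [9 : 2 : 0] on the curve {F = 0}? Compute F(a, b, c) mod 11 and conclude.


F(9,2,0) ≡ 8 (mod 11); P is NOT on the curve.

Evaluate F(9, 2, 0) term-by-term (mod 11).
  2*X**2 ↦ 2·81·1·1 = 162
  -Y*Z ↦ -1·1·2·0 = 0
  -Z**2 ↦ -1·1·1·0 = 0
Sum: F(9, 2, 0) = (162) + (0) + (0) = 162.
Reducing mod 11: 162 ≡ 8 (mod 11).
Since F(a, b, c) ≡ 8 ≠ 0 (mod 11), P does NOT lie on the curve.


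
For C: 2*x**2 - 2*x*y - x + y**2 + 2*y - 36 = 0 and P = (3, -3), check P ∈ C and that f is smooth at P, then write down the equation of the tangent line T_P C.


Tangent line at P: 17*x - 10*y - 81 = 0.

Step 1: f(3, -3) = 0, so P lies on C.
Step 2: partial derivatives
  f_x(x, y) = 4*x - 2*y - 1, f_y(x, y) = -2*x + 2*y + 2.
  f_x(P) = 17, f_y(P) = -10 (gradient nonzero, so P is smooth).
Step 3: tangent line at P: 17·(x − 3) + -10·(y − -3) = 0.
Expanding: 17*x - 10*y - 81 = 0.


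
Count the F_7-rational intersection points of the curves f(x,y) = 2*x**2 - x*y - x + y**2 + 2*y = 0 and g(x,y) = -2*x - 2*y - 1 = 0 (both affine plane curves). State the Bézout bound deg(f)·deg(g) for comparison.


Common zeros: {(1, 2), (2, 1)}; count = 2; Bézout bound = 2.

deg(f) = 2, deg(g) = 1, so Bézout bound = 2.
Scan x ∈ F_7. For each x, list the y ∈ F_7 with f(x, y) ≡ 0 and those with g(x, y) ≡ 0 (mod 7); the common zeros in that column are the intersection.
  x = 0: f ≡ 0 at y ∈ {0, 5}; g ≡ 0 at y ∈ {3}; common: ∅.
  x = 1: f ≡ 0 at y ∈ {2, 4}; g ≡ 0 at y ∈ {2}; common: {2}.
  x = 2: f ≡ 0 at y ∈ {1, 6}; g ≡ 0 at y ∈ {1}; common: {1}.
  x = 3: f ≡ 0 at y ∈ {3, 5}; g ≡ 0 at y ∈ {0}; common: ∅.
  x = 4: f ≡ 0 at y ∈ {0, 2}; g ≡ 0 at y ∈ {6}; common: ∅.
  x = 5: f ≡ 0 at y ∈ {4, 6}; g ≡ 0 at y ∈ {5}; common: ∅.
  x = 6: f ≡ 0 at y ∈ {1, 3}; g ≡ 0 at y ∈ {4}; common: ∅.
Collecting: common zeros = {(1, 2), (2, 1)}, so the count is 2.
Comparison with the Bézout bound: 2 ≤ 2 = deg(f)·deg(g), as expected for curves with no common component (the bound is attained).


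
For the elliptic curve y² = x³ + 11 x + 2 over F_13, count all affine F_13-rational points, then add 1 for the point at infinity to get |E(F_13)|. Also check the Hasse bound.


Affine points = {(1, 1), (1, 12), (3, 6), (3, 7), (5, 0), (8, 2), (8, 11), (12, 4), (12, 9)}; affine count = 9; |E(F_13)| = 10.

Discriminant check: Δ ∝ 4a³ + 27b² = 4·11³ + 27·2² = 4·1331 + 27·4 ≡ 11 (mod 13). Nonzero ⇒ E is nonsingular.
For each x ∈ F_13, compute rhs = x³ + 11·x + 2 mod 13, then count y ∈ F_13 with y² ≡ rhs.
  x = 0: rhs = 2, matching y values: none (0 points).
  x = 1: rhs = 1, matching y values: 1, 12 (2 points).
  x = 2: rhs = 6, matching y values: none (0 points).
  x = 3: rhs = 10, matching y values: 6, 7 (2 points).
  x = 4: rhs = 6, matching y values: none (0 points).
  x = 5: rhs = 0, matching y values: 0 (1 points).
  x = 6: rhs = 11, matching y values: none (0 points).
  x = 7: rhs = 6, matching y values: none (0 points).
  x = 8: rhs = 4, matching y values: 2, 11 (2 points).
  x = 9: rhs = 11, matching y values: none (0 points).
  x = 10: rhs = 7, matching y values: none (0 points).
  x = 11: rhs = 11, matching y values: none (0 points).
  x = 12: rhs = 3, matching y values: 4, 9 (2 points).
Total affine count: 9.
Full point count |E(F_13)| = 9 + 1 = 10.
Hasse bound: |10 − (13+1)| = |-4| = 4 ≤ 2√13 ≈ 7.2111 ✓.


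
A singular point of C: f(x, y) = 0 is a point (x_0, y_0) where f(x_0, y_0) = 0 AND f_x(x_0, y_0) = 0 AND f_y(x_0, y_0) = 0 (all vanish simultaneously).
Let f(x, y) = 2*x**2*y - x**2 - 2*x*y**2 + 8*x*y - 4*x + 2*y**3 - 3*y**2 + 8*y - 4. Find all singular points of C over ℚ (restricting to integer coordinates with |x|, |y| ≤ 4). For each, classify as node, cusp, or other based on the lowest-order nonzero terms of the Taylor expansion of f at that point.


Singular points: {(-2, 0)}; classification: node.

Compute partial derivatives:
  f_x = 4*x*y - 2*x - 2*y**2 + 8*y - 4.
  f_y = 2*x**2 - 4*x*y + 8*x + 6*y**2 - 6*y + 8.
Scan x_0 ∈ {−4, ..., 4}. For each x_0, f_y(x_0, y) is a polynomial in y; find its integer roots y ∈ {−4, ..., 4}, then test f_x and f at those candidates.
  x = -4: f_y(-4, y) = 6*y**2 + 10*y + 8; no integer root y with |y| ≤ 4.
  x = -3: f_y(-3, y) = 6*y**2 + 6*y + 2; no integer root y with |y| ≤ 4.
  x = -2: f_y(-2, y) = 6*y**2 + 2*y; vanishes at y ∈ {0}. (-2, 0): f_x = 0, f = 0 — SINGULAR.
  x = -1: f_y(-1, y) = 6*y**2 - 2*y + 2; no integer root y with |y| ≤ 4.
  x = 0: f_y(0, y) = 6*y**2 - 6*y + 8; no integer root y with |y| ≤ 4.
  x = 1: f_y(1, y) = 6*y**2 - 10*y + 18; no integer root y with |y| ≤ 4.
  x = 2: f_y(2, y) = 6*y**2 - 14*y + 32; no integer root y with |y| ≤ 4.
  x = 3: f_y(3, y) = 6*y**2 - 18*y + 50; no integer root y with |y| ≤ 4.
  x = 4: f_y(4, y) = 6*y**2 - 22*y + 72; no integer root y with |y| ≤ 4.
Only singular point on the grid: (-2, 0).
Classify: substitute x = -2 + u, y = 0 + v and expand: f = 2*u**2*v - u**2 - 2*u*v**2 + 2*v**3 + v**2.
No constant or linear terms (consistent with a singular point). Quadratic part: -u**2 + v**2. Cubic part: 2*u**2*v - 2*u*v**2 + 2*v**3.
The quadratic part v**2 - u**2 = (v − u)(v + u) splits into two distinct linear factors, so there are two distinct tangent lines y − 0 = ±(x − -2) — this is a node (ordinary double point).
Classification: node.


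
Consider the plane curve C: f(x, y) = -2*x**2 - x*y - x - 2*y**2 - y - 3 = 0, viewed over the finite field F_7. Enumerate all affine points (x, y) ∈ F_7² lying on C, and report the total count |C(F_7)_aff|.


Affine F_7-points: {(4, 4)}; count = 1.

For each of the 49 pairs (x, y) ∈ F_7², evaluate f(x, y) mod 7. Record the zeros.
  x = 0: [0↦4, 1↦1, 2↦1, 3↦4, 4↦3, 5↦5, 6↦3]  zeros at y ∈ ∅
  x = 1: [0↦1, 1↦4, 2↦3, 3↦5, 4↦3, 5↦4, 6↦1]  zeros at y ∈ ∅
  x = 2: [0↦1, 1↦3, 2↦1, 3↦2, 4↦6, 5↦6, 6↦2]  zeros at y ∈ ∅
  x = 3: [0↦4, 1↦5, 2↦2, 3↦2, 4↦5, 5↦4, 6↦6]  zeros at y ∈ ∅
  x = 4: [0↦3, 1↦3, 2↦6, 3↦5, 4↦0, 5↦5, 6↦6]  zeros at y ∈ {4}
  x = 5: [0↦5, 1↦4, 2↦6, 3↦4, 4↦5, 5↦2, 6↦2]  zeros at y ∈ ∅
  x = 6: [0↦3, 1↦1, 2↦2, 3↦6, 4↦6, 5↦2, 6↦1]  zeros at y ∈ ∅
Collecting zeros: affine points = {(4, 4)}.
Total count |C(F_7)_aff| = 1.


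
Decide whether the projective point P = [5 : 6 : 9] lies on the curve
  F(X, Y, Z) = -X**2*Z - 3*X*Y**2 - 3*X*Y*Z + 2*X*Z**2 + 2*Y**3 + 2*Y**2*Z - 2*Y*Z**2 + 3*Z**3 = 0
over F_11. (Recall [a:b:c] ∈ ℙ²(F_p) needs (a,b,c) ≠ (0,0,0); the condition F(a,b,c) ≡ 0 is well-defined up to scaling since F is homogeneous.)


F(5,6,9) ≡ 1 (mod 11); P is NOT on the curve.

Evaluate F(5, 6, 9) term-by-term (mod 11).
  -X**2*Z ↦ -1·25·1·9 = -225
  -3*X*Y**2 ↦ -3·5·36·1 = -540
  -3*X*Y*Z ↦ -3·5·6·9 = -810
  2*X*Z**2 ↦ 2·5·1·81 = 810
  2*Y**3 ↦ 2·1·216·1 = 432
  2*Y**2*Z ↦ 2·1·36·9 = 648
  -2*Y*Z**2 ↦ -2·1·6·81 = -972
  3*Z**3 ↦ 3·1·1·729 = 2187
Sum: F(5, 6, 9) = (-225) + (-540) + (-810) + (810) + (432) + (648) + (-972) + (2187) = 1530.
Reducing mod 11: 1530 ≡ 1 (mod 11).
Since F(a, b, c) ≡ 1 ≠ 0 (mod 11), P does NOT lie on the curve.


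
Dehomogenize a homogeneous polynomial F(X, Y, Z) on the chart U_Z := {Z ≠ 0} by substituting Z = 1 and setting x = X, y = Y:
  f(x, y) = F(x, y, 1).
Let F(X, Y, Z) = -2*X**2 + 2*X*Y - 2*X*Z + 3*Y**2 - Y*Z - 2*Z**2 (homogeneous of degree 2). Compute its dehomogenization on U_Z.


f(x, y) = -2*x**2 + 2*x*y - 2*x + 3*y**2 - y - 2

On U_Z we set Z = 1. Each monomial c·X^i·Y^j·Z^k in F becomes c·x^i·y^j·1^k = c·x^i·y^j.
Substituting Z = 1: F(X, Y, 1) = -2*x**2 + 2*x*y - 2*x + 3*y**2 - y - 2.
Note: deg(f) ≤ deg(F) = 2; strict inequality happens when F is divisible by Z (lost terms).


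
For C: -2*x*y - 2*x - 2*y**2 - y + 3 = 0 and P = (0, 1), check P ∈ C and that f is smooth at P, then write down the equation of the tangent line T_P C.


Tangent line at P: -4*x - 5*y + 5 = 0.

Step 1: f(0, 1) = 0, so P lies on C.
Step 2: partial derivatives
  f_x(x, y) = -2*y - 2, f_y(x, y) = -2*x - 4*y - 1.
  f_x(P) = -4, f_y(P) = -5 (gradient nonzero, so P is smooth).
Step 3: tangent line at P: -4·(x − 0) + -5·(y − 1) = 0.
Expanding: -4*x - 5*y + 5 = 0.


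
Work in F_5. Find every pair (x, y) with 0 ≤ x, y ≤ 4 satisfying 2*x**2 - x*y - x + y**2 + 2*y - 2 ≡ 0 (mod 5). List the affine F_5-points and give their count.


Affine F_5-points: {(1, 2), (2, 1), (2, 4), (3, 2), (3, 4), (4, 1)}; count = 6.

For each of the 25 pairs (x, y) ∈ F_5², evaluate f(x, y) mod 5. Record the zeros.
  x = 0: [0↦3, 1↦1, 2↦1, 3↦3, 4↦2]  zeros at y ∈ ∅
  x = 1: [0↦4, 1↦1, 2↦0, 3↦1, 4↦4]  zeros at y ∈ {2}
  x = 2: [0↦4, 1↦0, 2↦3, 3↦3, 4↦0]  zeros at y ∈ {1, 4}
  x = 3: [0↦3, 1↦3, 2↦0, 3↦4, 4↦0]  zeros at y ∈ {2, 4}
  x = 4: [0↦1, 1↦0, 2↦1, 3↦4, 4↦4]  zeros at y ∈ {1}
Collecting zeros: affine points = {(1, 2), (2, 1), (2, 4), (3, 2), (3, 4), (4, 1)}.
Total count |C(F_5)_aff| = 6.


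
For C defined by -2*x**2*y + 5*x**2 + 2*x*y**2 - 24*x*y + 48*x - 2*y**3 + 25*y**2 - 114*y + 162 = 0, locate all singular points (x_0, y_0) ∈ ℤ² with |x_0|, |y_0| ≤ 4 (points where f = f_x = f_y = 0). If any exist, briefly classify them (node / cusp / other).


Singular points: {(-3, 3)}; classification: node.

Compute partial derivatives:
  f_x = -4*x*y + 10*x + 2*y**2 - 24*y + 48.
  f_y = -2*x**2 + 4*x*y - 24*x - 6*y**2 + 50*y - 114.
Scan x_0 ∈ {−4, ..., 4}. For each x_0, f_y(x_0, y) is a polynomial in y; find its integer roots y ∈ {−4, ..., 4}, then test f_x and f at those candidates.
  x = -4: f_y(-4, y) = -6*y**2 + 34*y - 50; no integer root y with |y| ≤ 4.
  x = -3: f_y(-3, y) = -6*y**2 + 38*y - 60; vanishes at y ∈ {3}. (-3, 3): f_x = 0, f = 0 — SINGULAR.
  x = -2: f_y(-2, y) = -6*y**2 + 42*y - 74; no integer root y with |y| ≤ 4.
  x = -1: f_y(-1, y) = -6*y**2 + 46*y - 92; no integer root y with |y| ≤ 4.
  x = 0: f_y(0, y) = -6*y**2 + 50*y - 114; no integer root y with |y| ≤ 4.
  x = 1: f_y(1, y) = -6*y**2 + 54*y - 140; no integer root y with |y| ≤ 4.
  x = 2: f_y(2, y) = -6*y**2 + 58*y - 170; no integer root y with |y| ≤ 4.
  x = 3: f_y(3, y) = -6*y**2 + 62*y - 204; no integer root y with |y| ≤ 4.
  x = 4: f_y(4, y) = -6*y**2 + 66*y - 242; no integer root y with |y| ≤ 4.
Only singular point on the grid: (-3, 3).
Classify: substitute x = -3 + u, y = 3 + v and expand: f = -2*u**2*v - u**2 + 2*u*v**2 - 2*v**3 + v**2.
No constant or linear terms (consistent with a singular point). Quadratic part: -u**2 + v**2. Cubic part: -2*u**2*v + 2*u*v**2 - 2*v**3.
The quadratic part v**2 - u**2 = (v − u)(v + u) splits into two distinct linear factors, so there are two distinct tangent lines y − 3 = ±(x − -3) — this is a node (ordinary double point).
Classification: node.


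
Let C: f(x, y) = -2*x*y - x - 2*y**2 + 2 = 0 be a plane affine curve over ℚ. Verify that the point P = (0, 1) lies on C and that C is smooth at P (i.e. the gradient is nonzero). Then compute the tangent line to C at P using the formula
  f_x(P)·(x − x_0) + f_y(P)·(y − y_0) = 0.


Tangent line at P: -3*x - 4*y + 4 = 0.

Step 1: f(0, 1) = 0, so P lies on C.
Step 2: partial derivatives
  f_x(x, y) = -2*y - 1, f_y(x, y) = -2*x - 4*y.
  f_x(P) = -3, f_y(P) = -4 (gradient nonzero, so P is smooth).
Step 3: tangent line at P: -3·(x − 0) + -4·(y − 1) = 0.
Expanding: -3*x - 4*y + 4 = 0.


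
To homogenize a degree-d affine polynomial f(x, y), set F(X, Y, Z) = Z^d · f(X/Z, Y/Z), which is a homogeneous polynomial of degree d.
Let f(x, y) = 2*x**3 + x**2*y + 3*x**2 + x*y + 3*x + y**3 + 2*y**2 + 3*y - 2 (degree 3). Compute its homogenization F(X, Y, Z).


F(X, Y, Z) = 2*X**3 + X**2*Y + 3*X**2*Z + X*Y*Z + 3*X*Z**2 + Y**3 + 2*Y**2*Z + 3*Y*Z**2 - 2*Z**3

deg(f) = 3.
Substitute x = X/Z, y = Y/Z into f, then multiply by Z^3.
  monomial 2·x^3·y^0 ↦ 2·X^3·Y^0·Z^0.
  monomial 1·x^2·y^1 ↦ 1·X^2·Y^1·Z^0.
  monomial 3·x^2·y^0 ↦ 3·X^2·Y^0·Z^1.
  monomial 1·x^1·y^1 ↦ 1·X^1·Y^1·Z^1.
  monomial 3·x^1·y^0 ↦ 3·X^1·Y^0·Z^2.
  monomial 1·x^0·y^3 ↦ 1·X^0·Y^3·Z^0.
  monomial 2·x^0·y^2 ↦ 2·X^0·Y^2·Z^1.
  monomial 3·x^0·y^1 ↦ 3·X^0·Y^1·Z^2.
  monomial -2·x^0·y^0 ↦ -2·X^0·Y^0·Z^3.
Collecting: F(X, Y, Z) = 2*X**3 + X**2*Y + 3*X**2*Z + X*Y*Z + 3*X*Z**2 + Y**3 + 2*Y**2*Z + 3*Y*Z**2 - 2*Z**3.


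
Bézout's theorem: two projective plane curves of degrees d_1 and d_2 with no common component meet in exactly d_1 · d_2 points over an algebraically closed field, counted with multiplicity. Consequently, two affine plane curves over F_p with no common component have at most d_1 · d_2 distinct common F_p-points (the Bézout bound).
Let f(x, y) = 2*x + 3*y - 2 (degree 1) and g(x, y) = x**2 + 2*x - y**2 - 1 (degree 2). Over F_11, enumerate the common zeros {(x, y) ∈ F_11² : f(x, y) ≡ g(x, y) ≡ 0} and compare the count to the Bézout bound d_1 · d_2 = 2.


Common zeros: {(3, 6), (5, 1)}; count = 2; Bézout bound = 2.

deg(f) = 1, deg(g) = 2, so Bézout bound = 2.
Scan x ∈ F_11. For each x, list the y ∈ F_11 with f(x, y) ≡ 0 and those with g(x, y) ≡ 0 (mod 11); the common zeros in that column are the intersection.
  x = 0: f ≡ 0 at y ∈ {8}; g ≡ 0 at y ∈ ∅; common: ∅.
  x = 1: f ≡ 0 at y ∈ {0}; g ≡ 0 at y ∈ ∅; common: ∅.
  x = 2: f ≡ 0 at y ∈ {3}; g ≡ 0 at y ∈ ∅; common: ∅.
  x = 3: f ≡ 0 at y ∈ {6}; g ≡ 0 at y ∈ {5, 6}; common: {6}.
  x = 4: f ≡ 0 at y ∈ {9}; g ≡ 0 at y ∈ {1, 10}; common: ∅.
  x = 5: f ≡ 0 at y ∈ {1}; g ≡ 0 at y ∈ {1, 10}; common: {1}.
  x = 6: f ≡ 0 at y ∈ {4}; g ≡ 0 at y ∈ {5, 6}; common: ∅.
  x = 7: f ≡ 0 at y ∈ {7}; g ≡ 0 at y ∈ ∅; common: ∅.
  x = 8: f ≡ 0 at y ∈ {10}; g ≡ 0 at y ∈ ∅; common: ∅.
  x = 9: f ≡ 0 at y ∈ {2}; g ≡ 0 at y ∈ ∅; common: ∅.
  x = 10: f ≡ 0 at y ∈ {5}; g ≡ 0 at y ∈ {3, 8}; common: ∅.
Collecting: common zeros = {(3, 6), (5, 1)}, so the count is 2.
Comparison with the Bézout bound: 2 ≤ 2 = deg(f)·deg(g), as expected for curves with no common component (the bound is attained).


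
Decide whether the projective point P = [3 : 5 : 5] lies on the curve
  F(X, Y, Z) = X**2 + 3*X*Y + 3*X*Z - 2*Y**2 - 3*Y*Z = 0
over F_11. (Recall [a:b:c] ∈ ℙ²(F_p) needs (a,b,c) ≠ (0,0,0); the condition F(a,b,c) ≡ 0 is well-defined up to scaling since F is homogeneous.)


F(3,5,5) ≡ 7 (mod 11); P is NOT on the curve.

Evaluate F(3, 5, 5) term-by-term (mod 11).
  X**2 ↦ 1·9·1·1 = 9
  3*X*Y ↦ 3·3·5·1 = 45
  3*X*Z ↦ 3·3·1·5 = 45
  -2*Y**2 ↦ -2·1·25·1 = -50
  -3*Y*Z ↦ -3·1·5·5 = -75
Sum: F(3, 5, 5) = (9) + (45) + (45) + (-50) + (-75) = -26.
Reducing mod 11: -26 ≡ 7 (mod 11).
Since F(a, b, c) ≡ 7 ≠ 0 (mod 11), P does NOT lie on the curve.


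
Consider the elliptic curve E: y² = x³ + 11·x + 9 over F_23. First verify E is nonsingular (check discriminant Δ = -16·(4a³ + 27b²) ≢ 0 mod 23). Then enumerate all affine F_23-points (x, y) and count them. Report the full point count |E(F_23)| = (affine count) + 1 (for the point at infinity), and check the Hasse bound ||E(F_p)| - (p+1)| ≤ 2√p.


Affine points = {(0, 3), (0, 20), (2, 4), (2, 19), (3, 0), (4, 5), (4, 18), (9, 3), (9, 20), (11, 9), (11, 14), (12, 11), (12, 12), (13, 7), (13, 16), (14, 3), (14, 20), (16, 7), (16, 16), (17, 7), (17, 16), (18, 6), (18, 17), (19, 4), (19, 19), (20, 8), (20, 15), (21, 5), (21, 18)}; affine count = 29; |E(F_23)| = 30.

Discriminant check: Δ ∝ 4a³ + 27b² = 4·11³ + 27·9² = 4·1331 + 27·81 ≡ 13 (mod 23). Nonzero ⇒ E is nonsingular.
For each x ∈ F_23, compute rhs = x³ + 11·x + 9 mod 23, then count y ∈ F_23 with y² ≡ rhs.
  x = 0: rhs = 9, matching y values: 3, 20 (2 points).
  x = 1: rhs = 21, matching y values: none (0 points).
  x = 2: rhs = 16, matching y values: 4, 19 (2 points).
  x = 3: rhs = 0, matching y values: 0 (1 points).
  x = 4: rhs = 2, matching y values: 5, 18 (2 points).
  x = 5: rhs = 5, matching y values: none (0 points).
  x = 6: rhs = 15, matching y values: none (0 points).
  x = 7: rhs = 15, matching y values: none (0 points).
  x = 8: rhs = 11, matching y values: none (0 points).
  x = 9: rhs = 9, matching y values: 3, 20 (2 points).
  x = 10: rhs = 15, matching y values: none (0 points).
  x = 11: rhs = 12, matching y values: 9, 14 (2 points).
  x = 12: rhs = 6, matching y values: 11, 12 (2 points).
  x = 13: rhs = 3, matching y values: 7, 16 (2 points).
  x = 14: rhs = 9, matching y values: 3, 20 (2 points).
  x = 15: rhs = 7, matching y values: none (0 points).
  x = 16: rhs = 3, matching y values: 7, 16 (2 points).
  x = 17: rhs = 3, matching y values: 7, 16 (2 points).
  x = 18: rhs = 13, matching y values: 6, 17 (2 points).
  x = 19: rhs = 16, matching y values: 4, 19 (2 points).
  x = 20: rhs = 18, matching y values: 8, 15 (2 points).
  x = 21: rhs = 2, matching y values: 5, 18 (2 points).
  x = 22: rhs = 20, matching y values: none (0 points).
Total affine count: 29.
Full point count |E(F_23)| = 29 + 1 = 30.
Hasse bound: |30 − (23+1)| = |6| = 6 ≤ 2√23 ≈ 9.5917 ✓.


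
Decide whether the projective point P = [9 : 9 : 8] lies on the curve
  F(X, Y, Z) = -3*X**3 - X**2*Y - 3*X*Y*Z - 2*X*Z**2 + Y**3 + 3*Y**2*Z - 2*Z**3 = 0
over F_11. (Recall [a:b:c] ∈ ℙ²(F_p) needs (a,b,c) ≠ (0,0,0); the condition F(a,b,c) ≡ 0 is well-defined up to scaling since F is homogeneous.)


F(9,9,8) ≡ 4 (mod 11); P is NOT on the curve.

Evaluate F(9, 9, 8) term-by-term (mod 11).
  -3*X**3 ↦ -3·729·1·1 = -2187
  -X**2*Y ↦ -1·81·9·1 = -729
  -3*X*Y*Z ↦ -3·9·9·8 = -1944
  -2*X*Z**2 ↦ -2·9·1·64 = -1152
  Y**3 ↦ 1·1·729·1 = 729
  3*Y**2*Z ↦ 3·1·81·8 = 1944
  -2*Z**3 ↦ -2·1·1·512 = -1024
Sum: F(9, 9, 8) = (-2187) + (-729) + (-1944) + (-1152) + (729) + (1944) + (-1024) = -4363.
Reducing mod 11: -4363 ≡ 4 (mod 11).
Since F(a, b, c) ≡ 4 ≠ 0 (mod 11), P does NOT lie on the curve.


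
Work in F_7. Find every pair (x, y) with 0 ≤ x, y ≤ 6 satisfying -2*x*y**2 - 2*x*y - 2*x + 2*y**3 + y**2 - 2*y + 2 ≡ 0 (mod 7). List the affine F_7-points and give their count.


Affine F_7-points: {(1, 0), (2, 3), (4, 1), (5, 6), (6, 5)}; count = 5.

For each of the 49 pairs (x, y) ∈ F_7², evaluate f(x, y) mod 7. Record the zeros.
  x = 0: [0↦2, 1↦3, 2↦4, 3↦3, 4↦5, 5↦1, 6↦3]  zeros at y ∈ ∅
  x = 1: [0↦0, 1↦4, 2↦4, 3↦5, 4↦5, 5↦2, 6↦1]  zeros at y ∈ {0}
  x = 2: [0↦5, 1↦5, 2↦4, 3↦0, 4↦5, 5↦3, 6↦6]  zeros at y ∈ {3}
  x = 3: [0↦3, 1↦6, 2↦4, 3↦2, 4↦5, 5↦4, 6↦4]  zeros at y ∈ ∅
  x = 4: [0↦1, 1↦0, 2↦4, 3↦4, 4↦5, 5↦5, 6↦2]  zeros at y ∈ {1}
  x = 5: [0↦6, 1↦1, 2↦4, 3↦6, 4↦5, 5↦6, 6↦0]  zeros at y ∈ {6}
  x = 6: [0↦4, 1↦2, 2↦4, 3↦1, 4↦5, 5↦0, 6↦5]  zeros at y ∈ {5}
Collecting zeros: affine points = {(1, 0), (2, 3), (4, 1), (5, 6), (6, 5)}.
Total count |C(F_7)_aff| = 5.


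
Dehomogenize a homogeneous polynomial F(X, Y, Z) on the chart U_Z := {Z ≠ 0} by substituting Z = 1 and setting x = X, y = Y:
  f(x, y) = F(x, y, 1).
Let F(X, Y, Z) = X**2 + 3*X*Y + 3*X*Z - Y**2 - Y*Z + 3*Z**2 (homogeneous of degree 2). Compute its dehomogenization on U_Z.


f(x, y) = x**2 + 3*x*y + 3*x - y**2 - y + 3

On U_Z we set Z = 1. Each monomial c·X^i·Y^j·Z^k in F becomes c·x^i·y^j·1^k = c·x^i·y^j.
Substituting Z = 1: F(X, Y, 1) = x**2 + 3*x*y + 3*x - y**2 - y + 3.
Note: deg(f) ≤ deg(F) = 2; strict inequality happens when F is divisible by Z (lost terms).


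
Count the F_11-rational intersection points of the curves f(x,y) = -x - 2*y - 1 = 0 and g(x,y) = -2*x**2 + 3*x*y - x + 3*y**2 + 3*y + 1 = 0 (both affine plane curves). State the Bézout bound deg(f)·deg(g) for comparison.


Common zeros: {(10, 0)}; count = 1; Bézout bound = 2.

deg(f) = 1, deg(g) = 2, so Bézout bound = 2.
Scan x ∈ F_11. For each x, list the y ∈ F_11 with f(x, y) ≡ 0 and those with g(x, y) ≡ 0 (mod 11); the common zeros in that column are the intersection.
  x = 0: f ≡ 0 at y ∈ {5}; g ≡ 0 at y ∈ ∅; common: ∅.
  x = 1: f ≡ 0 at y ∈ {10}; g ≡ 0 at y ∈ {2, 7}; common: ∅.
  x = 2: f ≡ 0 at y ∈ {4}; g ≡ 0 at y ∈ ∅; common: ∅.
  x = 3: f ≡ 0 at y ∈ {9}; g ≡ 0 at y ∈ ∅; common: ∅.
  x = 4: f ≡ 0 at y ∈ {3}; g ≡ 0 at y ∈ ∅; common: ∅.
  x = 5: f ≡ 0 at y ∈ {8}; g ≡ 0 at y ∈ {1, 4}; common: ∅.
  x = 6: f ≡ 0 at y ∈ {2}; g ≡ 0 at y ∈ {0, 4}; common: ∅.
  x = 7: f ≡ 0 at y ∈ {7}; g ≡ 0 at y ∈ {1, 2}; common: ∅.
  x = 8: f ≡ 0 at y ∈ {1}; g ≡ 0 at y ∈ ∅; common: ∅.
  x = 9: f ≡ 0 at y ∈ {6}; g ≡ 0 at y ∈ {5, 7}; common: ∅.
  x = 10: f ≡ 0 at y ∈ {0}; g ≡ 0 at y ∈ {0}; common: {0}.
Collecting: common zeros = {(10, 0)}, so the count is 1.
Comparison with the Bézout bound: 1 ≤ 2 = deg(f)·deg(g), as expected for curves with no common component (the affine F_11-count falls short of the bound because intersections may lie at infinity, over extension fields, or carry multiplicity).


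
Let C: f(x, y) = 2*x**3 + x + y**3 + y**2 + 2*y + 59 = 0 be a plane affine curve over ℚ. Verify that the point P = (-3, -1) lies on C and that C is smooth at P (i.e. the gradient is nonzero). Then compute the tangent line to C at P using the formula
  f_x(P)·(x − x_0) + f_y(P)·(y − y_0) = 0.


Tangent line at P: 55*x + 3*y + 168 = 0.

Step 1: f(-3, -1) = 0, so P lies on C.
Step 2: partial derivatives
  f_x(x, y) = 6*x**2 + 1, f_y(x, y) = 3*y**2 + 2*y + 2.
  f_x(P) = 55, f_y(P) = 3 (gradient nonzero, so P is smooth).
Step 3: tangent line at P: 55·(x − -3) + 3·(y − -1) = 0.
Expanding: 55*x + 3*y + 168 = 0.


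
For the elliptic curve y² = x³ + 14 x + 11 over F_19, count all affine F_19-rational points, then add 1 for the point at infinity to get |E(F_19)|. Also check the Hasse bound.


Affine points = {(0, 7), (0, 12), (1, 8), (1, 11), (2, 3), (2, 16), (3, 2), (3, 17), (4, 6), (4, 13), (5, 4), (5, 15), (6, 8), (6, 11), (9, 7), (9, 12), (10, 7), (10, 12), (12, 8), (12, 11), (14, 5), (14, 14), (15, 9), (15, 10)}; affine count = 24; |E(F_19)| = 25.

Discriminant check: Δ ∝ 4a³ + 27b² = 4·14³ + 27·11² = 4·2744 + 27·121 ≡ 12 (mod 19). Nonzero ⇒ E is nonsingular.
For each x ∈ F_19, compute rhs = x³ + 14·x + 11 mod 19, then count y ∈ F_19 with y² ≡ rhs.
  x = 0: rhs = 11, matching y values: 7, 12 (2 points).
  x = 1: rhs = 7, matching y values: 8, 11 (2 points).
  x = 2: rhs = 9, matching y values: 3, 16 (2 points).
  x = 3: rhs = 4, matching y values: 2, 17 (2 points).
  x = 4: rhs = 17, matching y values: 6, 13 (2 points).
  x = 5: rhs = 16, matching y values: 4, 15 (2 points).
  x = 6: rhs = 7, matching y values: 8, 11 (2 points).
  x = 7: rhs = 15, matching y values: none (0 points).
  x = 8: rhs = 8, matching y values: none (0 points).
  x = 9: rhs = 11, matching y values: 7, 12 (2 points).
  x = 10: rhs = 11, matching y values: 7, 12 (2 points).
  x = 11: rhs = 14, matching y values: none (0 points).
  x = 12: rhs = 7, matching y values: 8, 11 (2 points).
  x = 13: rhs = 15, matching y values: none (0 points).
  x = 14: rhs = 6, matching y values: 5, 14 (2 points).
  x = 15: rhs = 5, matching y values: 9, 10 (2 points).
  x = 16: rhs = 18, matching y values: none (0 points).
  x = 17: rhs = 13, matching y values: none (0 points).
  x = 18: rhs = 15, matching y values: none (0 points).
Total affine count: 24.
Full point count |E(F_19)| = 24 + 1 = 25.
Hasse bound: |25 − (19+1)| = |5| = 5 ≤ 2√19 ≈ 8.7178 ✓.


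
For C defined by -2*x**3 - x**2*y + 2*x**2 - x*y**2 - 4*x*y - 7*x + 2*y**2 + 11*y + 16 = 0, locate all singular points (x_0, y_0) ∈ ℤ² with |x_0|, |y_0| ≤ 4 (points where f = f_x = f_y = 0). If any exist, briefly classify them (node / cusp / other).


Singular points: {(1, -3)}; classification: node.

Compute partial derivatives:
  f_x = -6*x**2 - 2*x*y + 4*x - y**2 - 4*y - 7.
  f_y = -x**2 - 2*x*y - 4*x + 4*y + 11.
Scan x_0 ∈ {−4, ..., 4}. For each x_0, f_y(x_0, y) is a polynomial in y; find its integer roots y ∈ {−4, ..., 4}, then test f_x and f at those candidates.
  x = -4: f_y(-4, y) = 12*y + 11; no integer root y with |y| ≤ 4.
  x = -3: f_y(-3, y) = 10*y + 14; no integer root y with |y| ≤ 4.
  x = -2: f_y(-2, y) = 8*y + 15; no integer root y with |y| ≤ 4.
  x = -1: f_y(-1, y) = 6*y + 14; no integer root y with |y| ≤ 4.
  x = 0: f_y(0, y) = 4*y + 11; no integer root y with |y| ≤ 4.
  x = 1: f_y(1, y) = 2*y + 6; vanishes at y ∈ {-3}. (1, -3): f_x = 0, f = 0 — SINGULAR.
  x = 2: f_y(2, y) = -1; no integer root y with |y| ≤ 4.
  x = 3: f_y(3, y) = -2*y - 10; no integer root y with |y| ≤ 4.
  x = 4: f_y(4, y) = -4*y - 21; no integer root y with |y| ≤ 4.
Only singular point on the grid: (1, -3).
Classify: substitute x = 1 + u, y = -3 + v and expand: f = -2*u**3 - u**2*v - u**2 - u*v**2 + v**2.
No constant or linear terms (consistent with a singular point). Quadratic part: -u**2 + v**2. Cubic part: -2*u**3 - u**2*v - u*v**2.
The quadratic part v**2 - u**2 = (v − u)(v + u) splits into two distinct linear factors, so there are two distinct tangent lines y − -3 = ±(x − 1) — this is a node (ordinary double point).
Classification: node.


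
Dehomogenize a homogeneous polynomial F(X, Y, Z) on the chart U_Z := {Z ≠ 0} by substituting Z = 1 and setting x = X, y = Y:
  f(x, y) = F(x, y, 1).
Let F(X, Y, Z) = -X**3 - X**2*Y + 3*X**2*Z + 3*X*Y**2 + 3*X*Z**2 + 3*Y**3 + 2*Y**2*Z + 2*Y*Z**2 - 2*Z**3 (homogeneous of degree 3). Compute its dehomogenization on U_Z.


f(x, y) = -x**3 - x**2*y + 3*x**2 + 3*x*y**2 + 3*x + 3*y**3 + 2*y**2 + 2*y - 2

On U_Z we set Z = 1. Each monomial c·X^i·Y^j·Z^k in F becomes c·x^i·y^j·1^k = c·x^i·y^j.
Substituting Z = 1: F(X, Y, 1) = -x**3 - x**2*y + 3*x**2 + 3*x*y**2 + 3*x + 3*y**3 + 2*y**2 + 2*y - 2.
Note: deg(f) ≤ deg(F) = 3; strict inequality happens when F is divisible by Z (lost terms).


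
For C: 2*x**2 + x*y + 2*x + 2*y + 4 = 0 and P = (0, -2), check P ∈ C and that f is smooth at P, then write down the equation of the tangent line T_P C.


Tangent line at P: 2*y + 4 = 0.

Step 1: f(0, -2) = 0, so P lies on C.
Step 2: partial derivatives
  f_x(x, y) = 4*x + y + 2, f_y(x, y) = x + 2.
  f_x(P) = 0, f_y(P) = 2 (gradient nonzero, so P is smooth).
Step 3: tangent line at P: 0·(x − 0) + 2·(y − -2) = 0.
Expanding: 2*y + 4 = 0.


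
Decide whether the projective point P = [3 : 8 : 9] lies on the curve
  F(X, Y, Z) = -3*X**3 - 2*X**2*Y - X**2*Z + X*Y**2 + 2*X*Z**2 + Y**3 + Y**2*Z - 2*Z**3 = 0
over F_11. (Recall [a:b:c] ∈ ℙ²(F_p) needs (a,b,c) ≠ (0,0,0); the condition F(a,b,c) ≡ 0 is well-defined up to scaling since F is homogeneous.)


F(3,8,9) ≡ 2 (mod 11); P is NOT on the curve.

Evaluate F(3, 8, 9) term-by-term (mod 11).
  -3*X**3 ↦ -3·27·1·1 = -81
  -2*X**2*Y ↦ -2·9·8·1 = -144
  -X**2*Z ↦ -1·9·1·9 = -81
  X*Y**2 ↦ 1·3·64·1 = 192
  2*X*Z**2 ↦ 2·3·1·81 = 486
  Y**3 ↦ 1·1·512·1 = 512
  Y**2*Z ↦ 1·1·64·9 = 576
  -2*Z**3 ↦ -2·1·1·729 = -1458
Sum: F(3, 8, 9) = (-81) + (-144) + (-81) + (192) + (486) + (512) + (576) + (-1458) = 2.
Reducing mod 11: 2 ≡ 2 (mod 11).
Since F(a, b, c) ≡ 2 ≠ 0 (mod 11), P does NOT lie on the curve.


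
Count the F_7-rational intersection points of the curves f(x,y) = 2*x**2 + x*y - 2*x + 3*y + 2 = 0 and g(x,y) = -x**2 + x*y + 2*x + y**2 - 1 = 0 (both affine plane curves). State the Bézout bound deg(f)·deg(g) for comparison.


Common zeros: {(2, 3)}; count = 1; Bézout bound = 4.

deg(f) = 2, deg(g) = 2, so Bézout bound = 4.
Scan x ∈ F_7. For each x, list the y ∈ F_7 with f(x, y) ≡ 0 and those with g(x, y) ≡ 0 (mod 7); the common zeros in that column are the intersection.
  x = 0: f ≡ 0 at y ∈ {4}; g ≡ 0 at y ∈ {1, 6}; common: ∅.
  x = 1: f ≡ 0 at y ∈ {3}; g ≡ 0 at y ∈ {0, 6}; common: ∅.
  x = 2: f ≡ 0 at y ∈ {3}; g ≡ 0 at y ∈ {2, 3}; common: {3}.
  x = 3: f ≡ 0 at y ∈ {0}; g ≡ 0 at y ∈ {1, 3}; common: ∅.
  x = 4: f ≡ 0 at y ∈ ∅; g ≡ 0 at y ∈ ∅; common: ∅.
  x = 5: f ≡ 0 at y ∈ {0}; g ≡ 0 at y ∈ ∅; common: ∅.
  x = 6: f ≡ 0 at y ∈ {4}; g ≡ 0 at y ∈ ∅; common: ∅.
Collecting: common zeros = {(2, 3)}, so the count is 1.
Comparison with the Bézout bound: 1 ≤ 4 = deg(f)·deg(g), as expected for curves with no common component (the affine F_7-count falls short of the bound because intersections may lie at infinity, over extension fields, or carry multiplicity).


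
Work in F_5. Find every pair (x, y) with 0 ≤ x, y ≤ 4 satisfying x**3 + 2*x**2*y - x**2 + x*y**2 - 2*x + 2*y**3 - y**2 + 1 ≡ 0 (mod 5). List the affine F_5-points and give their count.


Affine F_5-points: {(1, 4), (3, 1), (3, 4), (4, 4)}; count = 4.

For each of the 25 pairs (x, y) ∈ F_5², evaluate f(x, y) mod 5. Record the zeros.
  x = 0: [0↦1, 1↦2, 2↦3, 3↦1, 4↦3]  zeros at y ∈ ∅
  x = 1: [0↦4, 1↦3, 2↦4, 3↦4, 4↦0]  zeros at y ∈ {4}
  x = 2: [0↦1, 1↦2, 2↦2, 3↦3, 4↦2]  zeros at y ∈ ∅
  x = 3: [0↦3, 1↦0, 2↦3, 3↦4, 4↦0]  zeros at y ∈ {1, 4}
  x = 4: [0↦1, 1↦3, 2↦3, 3↦3, 4↦0]  zeros at y ∈ {4}
Collecting zeros: affine points = {(1, 4), (3, 1), (3, 4), (4, 4)}.
Total count |C(F_5)_aff| = 4.


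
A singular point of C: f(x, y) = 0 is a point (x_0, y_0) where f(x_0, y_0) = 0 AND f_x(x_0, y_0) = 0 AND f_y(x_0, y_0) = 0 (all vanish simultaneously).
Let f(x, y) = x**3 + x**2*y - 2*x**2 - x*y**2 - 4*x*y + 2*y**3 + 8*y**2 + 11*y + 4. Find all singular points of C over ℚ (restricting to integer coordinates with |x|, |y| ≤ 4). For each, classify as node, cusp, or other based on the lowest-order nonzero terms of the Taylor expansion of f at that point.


Singular points: {(1, -1)}; classification: cusp.

Compute partial derivatives:
  f_x = 3*x**2 + 2*x*y - 4*x - y**2 - 4*y.
  f_y = x**2 - 2*x*y - 4*x + 6*y**2 + 16*y + 11.
Scan x_0 ∈ {−4, ..., 4}. For each x_0, f_y(x_0, y) is a polynomial in y; find its integer roots y ∈ {−4, ..., 4}, then test f_x and f at those candidates.
  x = -4: f_y(-4, y) = 6*y**2 + 24*y + 43; no integer root y with |y| ≤ 4.
  x = -3: f_y(-3, y) = 6*y**2 + 22*y + 32; no integer root y with |y| ≤ 4.
  x = -2: f_y(-2, y) = 6*y**2 + 20*y + 23; no integer root y with |y| ≤ 4.
  x = -1: f_y(-1, y) = 6*y**2 + 18*y + 16; no integer root y with |y| ≤ 4.
  x = 0: f_y(0, y) = 6*y**2 + 16*y + 11; no integer root y with |y| ≤ 4.
  x = 1: f_y(1, y) = 6*y**2 + 14*y + 8; vanishes at y ∈ {-1}. (1, -1): f_x = 0, f = 0 — SINGULAR.
  x = 2: f_y(2, y) = 6*y**2 + 12*y + 7; no integer root y with |y| ≤ 4.
  x = 3: f_y(3, y) = 6*y**2 + 10*y + 8; no integer root y with |y| ≤ 4.
  x = 4: f_y(4, y) = 6*y**2 + 8*y + 11; no integer root y with |y| ≤ 4.
Only singular point on the grid: (1, -1).
Classify: substitute x = 1 + u, y = -1 + v and expand: f = u**3 + u**2*v - u*v**2 + 2*v**3 + v**2.
No constant or linear terms (consistent with a singular point). Quadratic part: v**2. Cubic part: u**3 + u**2*v - u*v**2 + 2*v**3.
The quadratic part v**2 is a perfect square, so there is a single (double) tangent line v = 0, i.e. y = -1. Restricting the cubic part to that line (v = 0) leaves u**3 ≠ 0, so f is not divisible by v and the branch is v² ≈ -u**3 to lowest order — this is a cusp.
Classification: cusp.


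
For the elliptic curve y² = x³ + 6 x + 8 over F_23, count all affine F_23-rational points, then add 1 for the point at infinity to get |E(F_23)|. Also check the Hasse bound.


Affine points = {(0, 10), (0, 13), (4, 2), (4, 21), (5, 5), (5, 18), (7, 5), (7, 18), (8, 4), (8, 19), (9, 3), (9, 20), (11, 5), (11, 18), (13, 11), (13, 12), (15, 0), (17, 3), (17, 20), (19, 9), (19, 14), (20, 3), (20, 20), (22, 1), (22, 22)}; affine count = 25; |E(F_23)| = 26.

Discriminant check: Δ ∝ 4a³ + 27b² = 4·6³ + 27·8² = 4·216 + 27·64 ≡ 16 (mod 23). Nonzero ⇒ E is nonsingular.
For each x ∈ F_23, compute rhs = x³ + 6·x + 8 mod 23, then count y ∈ F_23 with y² ≡ rhs.
  x = 0: rhs = 8, matching y values: 10, 13 (2 points).
  x = 1: rhs = 15, matching y values: none (0 points).
  x = 2: rhs = 5, matching y values: none (0 points).
  x = 3: rhs = 7, matching y values: none (0 points).
  x = 4: rhs = 4, matching y values: 2, 21 (2 points).
  x = 5: rhs = 2, matching y values: 5, 18 (2 points).
  x = 6: rhs = 7, matching y values: none (0 points).
  x = 7: rhs = 2, matching y values: 5, 18 (2 points).
  x = 8: rhs = 16, matching y values: 4, 19 (2 points).
  x = 9: rhs = 9, matching y values: 3, 20 (2 points).
  x = 10: rhs = 10, matching y values: none (0 points).
  x = 11: rhs = 2, matching y values: 5, 18 (2 points).
  x = 12: rhs = 14, matching y values: none (0 points).
  x = 13: rhs = 6, matching y values: 11, 12 (2 points).
  x = 14: rhs = 7, matching y values: none (0 points).
  x = 15: rhs = 0, matching y values: 0 (1 points).
  x = 16: rhs = 14, matching y values: none (0 points).
  x = 17: rhs = 9, matching y values: 3, 20 (2 points).
  x = 18: rhs = 14, matching y values: none (0 points).
  x = 19: rhs = 12, matching y values: 9, 14 (2 points).
  x = 20: rhs = 9, matching y values: 3, 20 (2 points).
  x = 21: rhs = 11, matching y values: none (0 points).
  x = 22: rhs = 1, matching y values: 1, 22 (2 points).
Total affine count: 25.
Full point count |E(F_23)| = 25 + 1 = 26.
Hasse bound: |26 − (23+1)| = |2| = 2 ≤ 2√23 ≈ 9.5917 ✓.


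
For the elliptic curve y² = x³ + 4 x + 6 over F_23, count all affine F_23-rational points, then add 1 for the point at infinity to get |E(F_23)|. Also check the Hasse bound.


Affine points = {(0, 11), (0, 12), (5, 6), (5, 17), (6, 4), (6, 19), (7, 3), (7, 20), (9, 9), (9, 14), (11, 1), (11, 22), (13, 1), (13, 22), (14, 0), (16, 7), (16, 16), (19, 8), (19, 15), (20, 6), (20, 17), (21, 6), (21, 17), (22, 1), (22, 22)}; affine count = 25; |E(F_23)| = 26.

Discriminant check: Δ ∝ 4a³ + 27b² = 4·4³ + 27·6² = 4·64 + 27·36 ≡ 9 (mod 23). Nonzero ⇒ E is nonsingular.
For each x ∈ F_23, compute rhs = x³ + 4·x + 6 mod 23, then count y ∈ F_23 with y² ≡ rhs.
  x = 0: rhs = 6, matching y values: 11, 12 (2 points).
  x = 1: rhs = 11, matching y values: none (0 points).
  x = 2: rhs = 22, matching y values: none (0 points).
  x = 3: rhs = 22, matching y values: none (0 points).
  x = 4: rhs = 17, matching y values: none (0 points).
  x = 5: rhs = 13, matching y values: 6, 17 (2 points).
  x = 6: rhs = 16, matching y values: 4, 19 (2 points).
  x = 7: rhs = 9, matching y values: 3, 20 (2 points).
  x = 8: rhs = 21, matching y values: none (0 points).
  x = 9: rhs = 12, matching y values: 9, 14 (2 points).
  x = 10: rhs = 11, matching y values: none (0 points).
  x = 11: rhs = 1, matching y values: 1, 22 (2 points).
  x = 12: rhs = 11, matching y values: none (0 points).
  x = 13: rhs = 1, matching y values: 1, 22 (2 points).
  x = 14: rhs = 0, matching y values: 0 (1 points).
  x = 15: rhs = 14, matching y values: none (0 points).
  x = 16: rhs = 3, matching y values: 7, 16 (2 points).
  x = 17: rhs = 19, matching y values: none (0 points).
  x = 18: rhs = 22, matching y values: none (0 points).
  x = 19: rhs = 18, matching y values: 8, 15 (2 points).
  x = 20: rhs = 13, matching y values: 6, 17 (2 points).
  x = 21: rhs = 13, matching y values: 6, 17 (2 points).
  x = 22: rhs = 1, matching y values: 1, 22 (2 points).
Total affine count: 25.
Full point count |E(F_23)| = 25 + 1 = 26.
Hasse bound: |26 − (23+1)| = |2| = 2 ≤ 2√23 ≈ 9.5917 ✓.


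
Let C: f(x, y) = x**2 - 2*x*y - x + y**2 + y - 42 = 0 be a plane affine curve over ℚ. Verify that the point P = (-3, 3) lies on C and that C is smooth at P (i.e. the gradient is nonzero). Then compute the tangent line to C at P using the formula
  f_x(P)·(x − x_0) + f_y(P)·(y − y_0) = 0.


Tangent line at P: -13*x + 13*y - 78 = 0.

Step 1: f(-3, 3) = 0, so P lies on C.
Step 2: partial derivatives
  f_x(x, y) = 2*x - 2*y - 1, f_y(x, y) = -2*x + 2*y + 1.
  f_x(P) = -13, f_y(P) = 13 (gradient nonzero, so P is smooth).
Step 3: tangent line at P: -13·(x − -3) + 13·(y − 3) = 0.
Expanding: -13*x + 13*y - 78 = 0.


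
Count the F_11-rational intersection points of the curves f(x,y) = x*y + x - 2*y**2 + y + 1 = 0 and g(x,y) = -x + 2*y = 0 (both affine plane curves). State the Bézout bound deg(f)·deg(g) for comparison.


Common zeros: {(3, 7)}; count = 1; Bézout bound = 2.

deg(f) = 2, deg(g) = 1, so Bézout bound = 2.
Scan x ∈ F_11. For each x, list the y ∈ F_11 with f(x, y) ≡ 0 and those with g(x, y) ≡ 0 (mod 11); the common zeros in that column are the intersection.
  x = 0: f ≡ 0 at y ∈ {1, 5}; g ≡ 0 at y ∈ {0}; common: ∅.
  x = 1: f ≡ 0 at y ∈ {4, 8}; g ≡ 0 at y ∈ {6}; common: ∅.
  x = 2: f ≡ 0 at y ∈ {9}; g ≡ 0 at y ∈ {1}; common: ∅.
  x = 3: f ≡ 0 at y ∈ {6, 7}; g ≡ 0 at y ∈ {7}; common: {7}.
  x = 4: f ≡ 0 at y ∈ ∅; g ≡ 0 at y ∈ {2}; common: ∅.
  x = 5: f ≡ 0 at y ∈ ∅; g ≡ 0 at y ∈ {8}; common: ∅.
  x = 6: f ≡ 0 at y ∈ ∅; g ≡ 0 at y ∈ {3}; common: ∅.
  x = 7: f ≡ 0 at y ∈ ∅; g ≡ 0 at y ∈ {9}; common: ∅.
  x = 8: f ≡ 0 at y ∈ ∅; g ≡ 0 at y ∈ {4}; common: ∅.
  x = 9: f ≡ 0 at y ∈ {2, 3}; g ≡ 0 at y ∈ {10}; common: ∅.
  x = 10: f ≡ 0 at y ∈ {0}; g ≡ 0 at y ∈ {5}; common: ∅.
Collecting: common zeros = {(3, 7)}, so the count is 1.
Comparison with the Bézout bound: 1 ≤ 2 = deg(f)·deg(g), as expected for curves with no common component (the affine F_11-count falls short of the bound because intersections may lie at infinity, over extension fields, or carry multiplicity).
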